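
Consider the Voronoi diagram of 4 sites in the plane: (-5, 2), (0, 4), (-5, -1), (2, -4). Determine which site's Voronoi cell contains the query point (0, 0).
Nearest site = (0, 4)

The Voronoi cell of site s contains exactly those query points closer to s than to any other site. Compute squared distances from q = (0, 0) to each site:
  (0 − 0)² + (4 − 0)² = 16
  (2 − 0)² + (-4 − 0)² = 20
  (-5 − 0)² + (-1 − 0)² = 26
  (-5 − 0)² + (2 − 0)² = 29
Minimum is attained by (0, 4), so q lies in its Voronoi cell.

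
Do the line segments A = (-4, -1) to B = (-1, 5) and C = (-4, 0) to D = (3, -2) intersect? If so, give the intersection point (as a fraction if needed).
Yes; intersection at (-57/16, -1/8) (t = 7/48 on AB, s = 1/16 on CD)

Parametrize AB as A + t(B − A) = (-4 + 3 t, -1 + 6 t) and CD as C + s(D − C) = (-4 + 7 s, 0 + -2 s). Solve the linear system for (t, s). Determinant = 48 ≠ 0, so a unique intersection of the containing lines exists. Solution: t = 7/48, s = 1/16 — both in [0, 1], so the segments cross. Intersection point: (-57/16, -1/8).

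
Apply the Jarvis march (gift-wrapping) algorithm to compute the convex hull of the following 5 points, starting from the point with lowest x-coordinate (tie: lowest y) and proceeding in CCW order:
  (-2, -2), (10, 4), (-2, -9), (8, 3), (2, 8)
Hull (CCW) = [(-2, -9), (10, 4), (2, 8), (-2, -2)]

Jarvis march: at each step, from the current hull vertex p, select the next vertex q as the point such that every other point lies strictly to the left of (or on) the directed line p → q. (Equivalently: for every other point r, the cross product (q − p) × (r − p) ≥ 0.)
Starting point (lowest x, tie lowest y): (-2, -9). Wrap until returning to start. Resulting hull: (-2, -9), (10, 4), (2, 8), (-2, -2).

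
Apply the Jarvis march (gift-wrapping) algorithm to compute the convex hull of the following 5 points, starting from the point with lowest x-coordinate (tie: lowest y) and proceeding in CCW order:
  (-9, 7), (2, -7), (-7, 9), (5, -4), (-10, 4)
Hull (CCW) = [(-10, 4), (2, -7), (5, -4), (-7, 9), (-9, 7)]

Jarvis march: at each step, from the current hull vertex p, select the next vertex q as the point such that every other point lies strictly to the left of (or on) the directed line p → q. (Equivalently: for every other point r, the cross product (q − p) × (r − p) ≥ 0.)
Starting point (lowest x, tie lowest y): (-10, 4). Wrap until returning to start. Resulting hull: (-10, 4), (2, -7), (5, -4), (-7, 9), (-9, 7).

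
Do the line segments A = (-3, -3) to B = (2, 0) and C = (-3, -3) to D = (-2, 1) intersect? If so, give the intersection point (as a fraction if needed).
Yes; intersection at (-3, -3) (t = 0 on AB, s = 0 on CD)

Parametrize AB as A + t(B − A) = (-3 + 5 t, -3 + 3 t) and CD as C + s(D − C) = (-3 + 1 s, -3 + 4 s). Solve the linear system for (t, s). Determinant = -17 ≠ 0, so a unique intersection of the containing lines exists. Solution: t = 0, s = 0 — both in [0, 1], so the segments cross. Intersection point: (-3, -3).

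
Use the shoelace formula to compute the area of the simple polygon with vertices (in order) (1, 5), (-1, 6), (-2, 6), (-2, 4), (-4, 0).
Area = 17/2

Shoelace formula: Area = (1/2) |Σ_i (x_i · y_{i+1} − x_{i+1} · y_i)| (indices mod n). Compute each cross term:
  (1)(6) − (-1)(5) = 11
  (-1)(6) − (-2)(6) = 6
  (-2)(4) − (-2)(6) = 4
  (-2)(0) − (-4)(4) = 16
  (-4)(5) − (1)(0) = -20
Sum = 17, so (signed) Area = 17/2 = 17/2, |Area| = 17/2.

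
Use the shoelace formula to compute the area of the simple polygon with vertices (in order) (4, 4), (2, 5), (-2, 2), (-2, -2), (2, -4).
Area = 35

Shoelace formula: Area = (1/2) |Σ_i (x_i · y_{i+1} − x_{i+1} · y_i)| (indices mod n). Compute each cross term:
  (4)(5) − (2)(4) = 12
  (2)(2) − (-2)(5) = 14
  (-2)(-2) − (-2)(2) = 8
  (-2)(-4) − (2)(-2) = 12
  (2)(4) − (4)(-4) = 24
Sum = 70, so (signed) Area = 70/2 = 35, |Area| = 35.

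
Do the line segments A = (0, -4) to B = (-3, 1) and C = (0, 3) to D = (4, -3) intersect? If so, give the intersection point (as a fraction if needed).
No (intersection of containing lines falls outside at least one segment)

Parametrize and solve: t = 14, s = -21/2. At least one of these is outside [0, 1], so the segments do not intersect.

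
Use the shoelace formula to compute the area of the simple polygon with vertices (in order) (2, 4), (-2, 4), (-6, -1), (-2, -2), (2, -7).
Area = 46

Shoelace formula: Area = (1/2) |Σ_i (x_i · y_{i+1} − x_{i+1} · y_i)| (indices mod n). Compute each cross term:
  (2)(4) − (-2)(4) = 16
  (-2)(-1) − (-6)(4) = 26
  (-6)(-2) − (-2)(-1) = 10
  (-2)(-7) − (2)(-2) = 18
  (2)(4) − (2)(-7) = 22
Sum = 92, so (signed) Area = 92/2 = 46, |Area| = 46.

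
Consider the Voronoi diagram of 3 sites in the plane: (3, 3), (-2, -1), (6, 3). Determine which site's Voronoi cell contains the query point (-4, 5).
Nearest site = (-2, -1)

The Voronoi cell of site s contains exactly those query points closer to s than to any other site. Compute squared distances from q = (-4, 5) to each site:
  (-2 − -4)² + (-1 − 5)² = 40
  (3 − -4)² + (3 − 5)² = 53
  (6 − -4)² + (3 − 5)² = 104
Minimum is attained by (-2, -1), so q lies in its Voronoi cell.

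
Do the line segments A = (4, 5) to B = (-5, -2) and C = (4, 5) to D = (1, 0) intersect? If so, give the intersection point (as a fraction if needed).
Yes; intersection at (4, 5) (t = 0 on AB, s = 0 on CD)

Parametrize AB as A + t(B − A) = (4 + -9 t, 5 + -7 t) and CD as C + s(D − C) = (4 + -3 s, 5 + -5 s). Solve the linear system for (t, s). Determinant = -24 ≠ 0, so a unique intersection of the containing lines exists. Solution: t = 0, s = 0 — both in [0, 1], so the segments cross. Intersection point: (4, 5).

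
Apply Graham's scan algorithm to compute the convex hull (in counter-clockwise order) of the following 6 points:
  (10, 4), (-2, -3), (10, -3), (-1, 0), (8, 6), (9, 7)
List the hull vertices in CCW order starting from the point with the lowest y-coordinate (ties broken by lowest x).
Hull (CCW) = [(-2, -3), (10, -3), (10, 4), (9, 7), (-1, 0)]

Graham scan procedure:
  1. Find the pivot p₀ = point with lowest y (tie → lowest x): (-2, -3).
  2. Sort the remaining points by polar angle around p₀.
  3. Walk through sorted points, maintaining a stack; pop the top while the last three entries make a non-left turn (cross product ≤ 0).
  4. Final stack is the convex hull in CCW order: (-2, -3), (10, -3), (10, 4), (9, 7), (-1, 0).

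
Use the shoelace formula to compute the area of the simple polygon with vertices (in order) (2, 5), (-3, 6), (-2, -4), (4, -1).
Area = 91/2

Shoelace formula: Area = (1/2) |Σ_i (x_i · y_{i+1} − x_{i+1} · y_i)| (indices mod n). Compute each cross term:
  (2)(6) − (-3)(5) = 27
  (-3)(-4) − (-2)(6) = 24
  (-2)(-1) − (4)(-4) = 18
  (4)(5) − (2)(-1) = 22
Sum = 91, so (signed) Area = 91/2 = 91/2, |Area| = 91/2.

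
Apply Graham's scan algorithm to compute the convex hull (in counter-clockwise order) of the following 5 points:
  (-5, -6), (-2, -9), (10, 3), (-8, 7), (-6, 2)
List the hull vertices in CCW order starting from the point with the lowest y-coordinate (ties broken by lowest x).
Hull (CCW) = [(-2, -9), (10, 3), (-8, 7), (-5, -6)]

Graham scan procedure:
  1. Find the pivot p₀ = point with lowest y (tie → lowest x): (-2, -9).
  2. Sort the remaining points by polar angle around p₀.
  3. Walk through sorted points, maintaining a stack; pop the top while the last three entries make a non-left turn (cross product ≤ 0).
  4. Final stack is the convex hull in CCW order: (-2, -9), (10, 3), (-8, 7), (-5, -6).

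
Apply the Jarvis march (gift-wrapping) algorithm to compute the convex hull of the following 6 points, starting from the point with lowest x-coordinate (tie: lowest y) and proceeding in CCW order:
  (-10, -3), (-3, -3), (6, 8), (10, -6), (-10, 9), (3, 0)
Hull (CCW) = [(-10, -3), (10, -6), (6, 8), (-10, 9)]

Jarvis march: at each step, from the current hull vertex p, select the next vertex q as the point such that every other point lies strictly to the left of (or on) the directed line p → q. (Equivalently: for every other point r, the cross product (q − p) × (r − p) ≥ 0.)
Starting point (lowest x, tie lowest y): (-10, -3). Wrap until returning to start. Resulting hull: (-10, -3), (10, -6), (6, 8), (-10, 9).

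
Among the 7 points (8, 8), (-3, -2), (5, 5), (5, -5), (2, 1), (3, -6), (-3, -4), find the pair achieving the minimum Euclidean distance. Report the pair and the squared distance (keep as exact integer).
Pair = ((-3, -2), (-3, -4)); squared distance = 4

Compute all C(7, 2) = 21 pairwise squared distances (x_i − x_j)² + (y_i − y_j)². The minimum is 4, attained by the pair ((-3, -2), (-3, -4)).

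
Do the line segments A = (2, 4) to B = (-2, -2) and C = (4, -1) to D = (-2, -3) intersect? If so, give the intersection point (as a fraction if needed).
No (intersection of containing lines falls outside at least one segment)

Parametrize and solve: t = 17/14, s = 8/7. At least one of these is outside [0, 1], so the segments do not intersect.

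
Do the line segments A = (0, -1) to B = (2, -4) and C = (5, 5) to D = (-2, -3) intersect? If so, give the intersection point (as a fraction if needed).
No (intersection of containing lines falls outside at least one segment)

Parametrize and solve: t = -2/37, s = 27/37. At least one of these is outside [0, 1], so the segments do not intersect.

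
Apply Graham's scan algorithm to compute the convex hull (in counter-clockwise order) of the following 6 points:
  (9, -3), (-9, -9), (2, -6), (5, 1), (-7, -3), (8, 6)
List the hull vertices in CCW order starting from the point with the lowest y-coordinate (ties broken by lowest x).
Hull (CCW) = [(-9, -9), (2, -6), (9, -3), (8, 6), (-7, -3)]

Graham scan procedure:
  1. Find the pivot p₀ = point with lowest y (tie → lowest x): (-9, -9).
  2. Sort the remaining points by polar angle around p₀.
  3. Walk through sorted points, maintaining a stack; pop the top while the last three entries make a non-left turn (cross product ≤ 0).
  4. Final stack is the convex hull in CCW order: (-9, -9), (2, -6), (9, -3), (8, 6), (-7, -3).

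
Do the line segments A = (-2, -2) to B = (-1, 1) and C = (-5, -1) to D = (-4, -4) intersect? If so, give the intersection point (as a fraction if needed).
No (intersection of containing lines falls outside at least one segment)

Parametrize and solve: t = -4/3, s = 5/3. At least one of these is outside [0, 1], so the segments do not intersect.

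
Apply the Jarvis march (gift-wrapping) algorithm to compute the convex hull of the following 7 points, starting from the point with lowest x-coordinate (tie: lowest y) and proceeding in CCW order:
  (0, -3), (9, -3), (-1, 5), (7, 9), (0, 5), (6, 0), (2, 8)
Hull (CCW) = [(-1, 5), (0, -3), (9, -3), (7, 9), (2, 8)]

Jarvis march: at each step, from the current hull vertex p, select the next vertex q as the point such that every other point lies strictly to the left of (or on) the directed line p → q. (Equivalently: for every other point r, the cross product (q − p) × (r − p) ≥ 0.)
Starting point (lowest x, tie lowest y): (-1, 5). Wrap until returning to start. Resulting hull: (-1, 5), (0, -3), (9, -3), (7, 9), (2, 8).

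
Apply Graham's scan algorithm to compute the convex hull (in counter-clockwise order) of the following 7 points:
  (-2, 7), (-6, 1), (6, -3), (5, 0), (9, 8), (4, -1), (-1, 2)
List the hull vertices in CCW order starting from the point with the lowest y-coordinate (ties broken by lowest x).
Hull (CCW) = [(6, -3), (9, 8), (-2, 7), (-6, 1)]

Graham scan procedure:
  1. Find the pivot p₀ = point with lowest y (tie → lowest x): (6, -3).
  2. Sort the remaining points by polar angle around p₀.
  3. Walk through sorted points, maintaining a stack; pop the top while the last three entries make a non-left turn (cross product ≤ 0).
  4. Final stack is the convex hull in CCW order: (6, -3), (9, 8), (-2, 7), (-6, 1).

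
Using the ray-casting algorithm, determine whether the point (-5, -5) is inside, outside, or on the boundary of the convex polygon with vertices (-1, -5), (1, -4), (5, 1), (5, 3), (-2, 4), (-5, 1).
The point (-5, -5) lies strictly outside the polygon

Cast a horizontal ray to the right from the query point and count how many polygon edges it crosses (each edge strictly once or zero times, handled with the usual half-open convention). 
Parity of crossings → even ⇒ outside.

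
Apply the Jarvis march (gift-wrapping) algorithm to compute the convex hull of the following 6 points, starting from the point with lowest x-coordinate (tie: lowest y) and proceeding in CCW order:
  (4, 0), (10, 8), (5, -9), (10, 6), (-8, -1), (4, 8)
Hull (CCW) = [(-8, -1), (5, -9), (10, 6), (10, 8), (4, 8)]

Jarvis march: at each step, from the current hull vertex p, select the next vertex q as the point such that every other point lies strictly to the left of (or on) the directed line p → q. (Equivalently: for every other point r, the cross product (q − p) × (r − p) ≥ 0.)
Starting point (lowest x, tie lowest y): (-8, -1). Wrap until returning to start. Resulting hull: (-8, -1), (5, -9), (10, 6), (10, 8), (4, 8).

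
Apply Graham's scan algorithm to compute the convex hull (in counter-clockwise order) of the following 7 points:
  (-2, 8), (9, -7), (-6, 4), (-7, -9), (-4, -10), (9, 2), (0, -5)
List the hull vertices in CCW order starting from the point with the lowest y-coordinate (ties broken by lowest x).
Hull (CCW) = [(-4, -10), (9, -7), (9, 2), (-2, 8), (-6, 4), (-7, -9)]

Graham scan procedure:
  1. Find the pivot p₀ = point with lowest y (tie → lowest x): (-4, -10).
  2. Sort the remaining points by polar angle around p₀.
  3. Walk through sorted points, maintaining a stack; pop the top while the last three entries make a non-left turn (cross product ≤ 0).
  4. Final stack is the convex hull in CCW order: (-4, -10), (9, -7), (9, 2), (-2, 8), (-6, 4), (-7, -9).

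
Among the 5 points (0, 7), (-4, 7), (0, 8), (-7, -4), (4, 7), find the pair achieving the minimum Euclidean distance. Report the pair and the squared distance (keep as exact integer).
Pair = ((0, 7), (0, 8)); squared distance = 1

Compute all C(5, 2) = 10 pairwise squared distances (x_i − x_j)² + (y_i − y_j)². The minimum is 1, attained by the pair ((0, 7), (0, 8)).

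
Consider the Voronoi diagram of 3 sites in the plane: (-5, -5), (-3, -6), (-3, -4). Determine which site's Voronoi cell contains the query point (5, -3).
Nearest site = (-3, -4)

The Voronoi cell of site s contains exactly those query points closer to s than to any other site. Compute squared distances from q = (5, -3) to each site:
  (-3 − 5)² + (-4 − -3)² = 65
  (-3 − 5)² + (-6 − -3)² = 73
  (-5 − 5)² + (-5 − -3)² = 104
Minimum is attained by (-3, -4), so q lies in its Voronoi cell.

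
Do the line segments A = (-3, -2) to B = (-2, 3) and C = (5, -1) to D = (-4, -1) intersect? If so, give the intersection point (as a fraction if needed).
Yes; intersection at (-14/5, -1) (t = 1/5 on AB, s = 13/15 on CD)

Parametrize AB as A + t(B − A) = (-3 + 1 t, -2 + 5 t) and CD as C + s(D − C) = (5 + -9 s, -1 + 0 s). Solve the linear system for (t, s). Determinant = -45 ≠ 0, so a unique intersection of the containing lines exists. Solution: t = 1/5, s = 13/15 — both in [0, 1], so the segments cross. Intersection point: (-14/5, -1).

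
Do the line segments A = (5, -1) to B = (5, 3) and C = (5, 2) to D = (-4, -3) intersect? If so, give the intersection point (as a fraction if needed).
Yes; intersection at (5, 2) (t = 3/4 on AB, s = 0 on CD)

Parametrize AB as A + t(B − A) = (5 + 0 t, -1 + 4 t) and CD as C + s(D − C) = (5 + -9 s, 2 + -5 s). Solve the linear system for (t, s). Determinant = -36 ≠ 0, so a unique intersection of the containing lines exists. Solution: t = 3/4, s = 0 — both in [0, 1], so the segments cross. Intersection point: (5, 2).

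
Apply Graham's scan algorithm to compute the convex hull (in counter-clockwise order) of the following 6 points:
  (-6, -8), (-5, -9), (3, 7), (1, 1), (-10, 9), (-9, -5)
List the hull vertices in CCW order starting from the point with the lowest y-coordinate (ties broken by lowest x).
Hull (CCW) = [(-5, -9), (1, 1), (3, 7), (-10, 9), (-9, -5)]

Graham scan procedure:
  1. Find the pivot p₀ = point with lowest y (tie → lowest x): (-5, -9).
  2. Sort the remaining points by polar angle around p₀.
  3. Walk through sorted points, maintaining a stack; pop the top while the last three entries make a non-left turn (cross product ≤ 0).
  4. Final stack is the convex hull in CCW order: (-5, -9), (1, 1), (3, 7), (-10, 9), (-9, -5).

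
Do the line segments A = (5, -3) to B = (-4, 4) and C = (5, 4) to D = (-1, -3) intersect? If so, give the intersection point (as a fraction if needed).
Yes; intersection at (7/5, -1/5) (t = 2/5 on AB, s = 3/5 on CD)

Parametrize AB as A + t(B − A) = (5 + -9 t, -3 + 7 t) and CD as C + s(D − C) = (5 + -6 s, 4 + -7 s). Solve the linear system for (t, s). Determinant = -105 ≠ 0, so a unique intersection of the containing lines exists. Solution: t = 2/5, s = 3/5 — both in [0, 1], so the segments cross. Intersection point: (7/5, -1/5).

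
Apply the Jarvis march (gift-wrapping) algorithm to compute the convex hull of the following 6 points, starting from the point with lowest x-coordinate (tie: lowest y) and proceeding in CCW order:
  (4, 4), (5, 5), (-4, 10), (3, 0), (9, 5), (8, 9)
Hull (CCW) = [(-4, 10), (3, 0), (9, 5), (8, 9)]

Jarvis march: at each step, from the current hull vertex p, select the next vertex q as the point such that every other point lies strictly to the left of (or on) the directed line p → q. (Equivalently: for every other point r, the cross product (q − p) × (r − p) ≥ 0.)
Starting point (lowest x, tie lowest y): (-4, 10). Wrap until returning to start. Resulting hull: (-4, 10), (3, 0), (9, 5), (8, 9).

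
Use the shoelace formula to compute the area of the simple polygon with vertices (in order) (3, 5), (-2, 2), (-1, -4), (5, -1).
Area = 75/2

Shoelace formula: Area = (1/2) |Σ_i (x_i · y_{i+1} − x_{i+1} · y_i)| (indices mod n). Compute each cross term:
  (3)(2) − (-2)(5) = 16
  (-2)(-4) − (-1)(2) = 10
  (-1)(-1) − (5)(-4) = 21
  (5)(5) − (3)(-1) = 28
Sum = 75, so (signed) Area = 75/2 = 75/2, |Area| = 75/2.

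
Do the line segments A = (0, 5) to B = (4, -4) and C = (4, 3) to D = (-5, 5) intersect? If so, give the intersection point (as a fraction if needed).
Yes; intersection at (40/73, 275/73) (t = 10/73 on AB, s = 28/73 on CD)

Parametrize AB as A + t(B − A) = (0 + 4 t, 5 + -9 t) and CD as C + s(D − C) = (4 + -9 s, 3 + 2 s). Solve the linear system for (t, s). Determinant = 73 ≠ 0, so a unique intersection of the containing lines exists. Solution: t = 10/73, s = 28/73 — both in [0, 1], so the segments cross. Intersection point: (40/73, 275/73).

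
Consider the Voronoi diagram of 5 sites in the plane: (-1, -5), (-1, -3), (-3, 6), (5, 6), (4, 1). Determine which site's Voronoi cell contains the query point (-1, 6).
Nearest site = (-3, 6)

The Voronoi cell of site s contains exactly those query points closer to s than to any other site. Compute squared distances from q = (-1, 6) to each site:
  (-3 − -1)² + (6 − 6)² = 4
  (5 − -1)² + (6 − 6)² = 36
  (4 − -1)² + (1 − 6)² = 50
  (-1 − -1)² + (-3 − 6)² = 81
  (-1 − -1)² + (-5 − 6)² = 121
Minimum is attained by (-3, 6), so q lies in its Voronoi cell.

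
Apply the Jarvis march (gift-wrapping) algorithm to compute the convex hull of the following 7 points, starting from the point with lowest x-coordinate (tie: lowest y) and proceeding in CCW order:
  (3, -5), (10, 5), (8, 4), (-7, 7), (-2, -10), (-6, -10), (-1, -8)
Hull (CCW) = [(-7, 7), (-6, -10), (-2, -10), (3, -5), (10, 5)]

Jarvis march: at each step, from the current hull vertex p, select the next vertex q as the point such that every other point lies strictly to the left of (or on) the directed line p → q. (Equivalently: for every other point r, the cross product (q − p) × (r − p) ≥ 0.)
Starting point (lowest x, tie lowest y): (-7, 7). Wrap until returning to start. Resulting hull: (-7, 7), (-6, -10), (-2, -10), (3, -5), (10, 5).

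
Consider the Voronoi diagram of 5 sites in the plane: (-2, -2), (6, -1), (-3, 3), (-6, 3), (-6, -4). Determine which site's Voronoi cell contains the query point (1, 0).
Nearest site = (-2, -2)

The Voronoi cell of site s contains exactly those query points closer to s than to any other site. Compute squared distances from q = (1, 0) to each site:
  (-2 − 1)² + (-2 − 0)² = 13
  (-3 − 1)² + (3 − 0)² = 25
  (6 − 1)² + (-1 − 0)² = 26
  (-6 − 1)² + (3 − 0)² = 58
  (-6 − 1)² + (-4 − 0)² = 65
Minimum is attained by (-2, -2), so q lies in its Voronoi cell.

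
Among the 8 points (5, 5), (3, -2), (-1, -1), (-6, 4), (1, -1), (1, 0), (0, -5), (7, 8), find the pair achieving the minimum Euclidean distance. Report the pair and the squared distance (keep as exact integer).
Pair = ((1, -1), (1, 0)); squared distance = 1

Compute all C(8, 2) = 28 pairwise squared distances (x_i − x_j)² + (y_i − y_j)². The minimum is 1, attained by the pair ((1, -1), (1, 0)).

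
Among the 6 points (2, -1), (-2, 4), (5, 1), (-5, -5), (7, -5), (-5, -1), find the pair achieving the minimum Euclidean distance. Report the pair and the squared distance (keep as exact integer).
Pair = ((2, -1), (5, 1)); squared distance = 13

Compute all C(6, 2) = 15 pairwise squared distances (x_i − x_j)² + (y_i − y_j)². The minimum is 13, attained by the pair ((2, -1), (5, 1)).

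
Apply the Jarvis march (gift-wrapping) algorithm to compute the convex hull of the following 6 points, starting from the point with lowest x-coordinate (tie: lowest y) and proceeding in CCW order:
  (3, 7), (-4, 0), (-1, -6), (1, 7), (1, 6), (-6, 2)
Hull (CCW) = [(-6, 2), (-1, -6), (3, 7), (1, 7)]

Jarvis march: at each step, from the current hull vertex p, select the next vertex q as the point such that every other point lies strictly to the left of (or on) the directed line p → q. (Equivalently: for every other point r, the cross product (q − p) × (r − p) ≥ 0.)
Starting point (lowest x, tie lowest y): (-6, 2). Wrap until returning to start. Resulting hull: (-6, 2), (-1, -6), (3, 7), (1, 7).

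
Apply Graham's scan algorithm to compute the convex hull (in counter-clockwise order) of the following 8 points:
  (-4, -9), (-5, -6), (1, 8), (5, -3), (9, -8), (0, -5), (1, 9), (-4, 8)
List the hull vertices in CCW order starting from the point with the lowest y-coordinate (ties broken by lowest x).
Hull (CCW) = [(-4, -9), (9, -8), (1, 9), (-4, 8), (-5, -6)]

Graham scan procedure:
  1. Find the pivot p₀ = point with lowest y (tie → lowest x): (-4, -9).
  2. Sort the remaining points by polar angle around p₀.
  3. Walk through sorted points, maintaining a stack; pop the top while the last three entries make a non-left turn (cross product ≤ 0).
  4. Final stack is the convex hull in CCW order: (-4, -9), (9, -8), (1, 9), (-4, 8), (-5, -6).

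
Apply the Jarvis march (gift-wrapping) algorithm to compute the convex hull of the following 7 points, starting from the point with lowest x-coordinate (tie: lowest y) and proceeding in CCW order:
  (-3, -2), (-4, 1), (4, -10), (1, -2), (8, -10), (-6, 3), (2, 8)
Hull (CCW) = [(-6, 3), (-3, -2), (4, -10), (8, -10), (2, 8)]

Jarvis march: at each step, from the current hull vertex p, select the next vertex q as the point such that every other point lies strictly to the left of (or on) the directed line p → q. (Equivalently: for every other point r, the cross product (q − p) × (r − p) ≥ 0.)
Starting point (lowest x, tie lowest y): (-6, 3). Wrap until returning to start. Resulting hull: (-6, 3), (-3, -2), (4, -10), (8, -10), (2, 8).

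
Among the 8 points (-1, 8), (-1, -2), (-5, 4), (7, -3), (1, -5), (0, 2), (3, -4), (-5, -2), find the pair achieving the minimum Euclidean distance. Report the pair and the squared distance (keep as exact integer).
Pair = ((1, -5), (3, -4)); squared distance = 5

Compute all C(8, 2) = 28 pairwise squared distances (x_i − x_j)² + (y_i − y_j)². The minimum is 5, attained by the pair ((1, -5), (3, -4)).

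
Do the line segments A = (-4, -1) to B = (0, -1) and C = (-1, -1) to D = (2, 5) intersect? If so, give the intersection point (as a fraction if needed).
Yes; intersection at (-1, -1) (t = 3/4 on AB, s = 0 on CD)

Parametrize AB as A + t(B − A) = (-4 + 4 t, -1 + 0 t) and CD as C + s(D − C) = (-1 + 3 s, -1 + 6 s). Solve the linear system for (t, s). Determinant = -24 ≠ 0, so a unique intersection of the containing lines exists. Solution: t = 3/4, s = 0 — both in [0, 1], so the segments cross. Intersection point: (-1, -1).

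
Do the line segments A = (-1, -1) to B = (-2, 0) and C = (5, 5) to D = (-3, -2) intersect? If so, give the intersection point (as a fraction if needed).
Yes; intersection at (-7/5, -3/5) (t = 2/5 on AB, s = 4/5 on CD)

Parametrize AB as A + t(B − A) = (-1 + -1 t, -1 + 1 t) and CD as C + s(D − C) = (5 + -8 s, 5 + -7 s). Solve the linear system for (t, s). Determinant = -15 ≠ 0, so a unique intersection of the containing lines exists. Solution: t = 2/5, s = 4/5 — both in [0, 1], so the segments cross. Intersection point: (-7/5, -3/5).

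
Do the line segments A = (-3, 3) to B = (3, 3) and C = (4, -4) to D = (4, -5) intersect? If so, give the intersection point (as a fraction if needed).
No (intersection of containing lines falls outside at least one segment)

Parametrize and solve: t = 7/6, s = -7. At least one of these is outside [0, 1], so the segments do not intersect.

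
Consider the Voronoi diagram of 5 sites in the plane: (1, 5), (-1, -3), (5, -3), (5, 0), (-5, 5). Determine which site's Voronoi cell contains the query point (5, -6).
Nearest site = (5, -3)

The Voronoi cell of site s contains exactly those query points closer to s than to any other site. Compute squared distances from q = (5, -6) to each site:
  (5 − 5)² + (-3 − -6)² = 9
  (5 − 5)² + (0 − -6)² = 36
  (-1 − 5)² + (-3 − -6)² = 45
  (1 − 5)² + (5 − -6)² = 137
  (-5 − 5)² + (5 − -6)² = 221
Minimum is attained by (5, -3), so q lies in its Voronoi cell.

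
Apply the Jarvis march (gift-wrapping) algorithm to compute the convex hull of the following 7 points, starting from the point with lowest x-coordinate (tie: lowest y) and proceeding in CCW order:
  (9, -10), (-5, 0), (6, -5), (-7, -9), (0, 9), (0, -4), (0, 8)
Hull (CCW) = [(-7, -9), (9, -10), (0, 9), (-5, 0)]

Jarvis march: at each step, from the current hull vertex p, select the next vertex q as the point such that every other point lies strictly to the left of (or on) the directed line p → q. (Equivalently: for every other point r, the cross product (q − p) × (r − p) ≥ 0.)
Starting point (lowest x, tie lowest y): (-7, -9). Wrap until returning to start. Resulting hull: (-7, -9), (9, -10), (0, 9), (-5, 0).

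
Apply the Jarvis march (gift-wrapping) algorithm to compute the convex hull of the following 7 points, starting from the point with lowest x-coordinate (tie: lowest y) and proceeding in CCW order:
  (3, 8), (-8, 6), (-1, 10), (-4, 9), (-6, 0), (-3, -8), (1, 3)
Hull (CCW) = [(-8, 6), (-6, 0), (-3, -8), (3, 8), (-1, 10), (-4, 9)]

Jarvis march: at each step, from the current hull vertex p, select the next vertex q as the point such that every other point lies strictly to the left of (or on) the directed line p → q. (Equivalently: for every other point r, the cross product (q − p) × (r − p) ≥ 0.)
Starting point (lowest x, tie lowest y): (-8, 6). Wrap until returning to start. Resulting hull: (-8, 6), (-6, 0), (-3, -8), (3, 8), (-1, 10), (-4, 9).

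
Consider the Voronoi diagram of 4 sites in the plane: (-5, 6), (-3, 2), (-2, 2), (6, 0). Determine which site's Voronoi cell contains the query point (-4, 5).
Nearest site = (-5, 6)

The Voronoi cell of site s contains exactly those query points closer to s than to any other site. Compute squared distances from q = (-4, 5) to each site:
  (-5 − -4)² + (6 − 5)² = 2
  (-3 − -4)² + (2 − 5)² = 10
  (-2 − -4)² + (2 − 5)² = 13
  (6 − -4)² + (0 − 5)² = 125
Minimum is attained by (-5, 6), so q lies in its Voronoi cell.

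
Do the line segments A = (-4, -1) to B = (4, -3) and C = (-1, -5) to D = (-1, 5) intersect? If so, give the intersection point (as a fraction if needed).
Yes; intersection at (-1, -7/4) (t = 3/8 on AB, s = 13/40 on CD)

Parametrize AB as A + t(B − A) = (-4 + 8 t, -1 + -2 t) and CD as C + s(D − C) = (-1 + 0 s, -5 + 10 s). Solve the linear system for (t, s). Determinant = -80 ≠ 0, so a unique intersection of the containing lines exists. Solution: t = 3/8, s = 13/40 — both in [0, 1], so the segments cross. Intersection point: (-1, -7/4).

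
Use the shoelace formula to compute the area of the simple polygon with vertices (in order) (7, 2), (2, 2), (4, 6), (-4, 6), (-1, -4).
Area = 55

Shoelace formula: Area = (1/2) |Σ_i (x_i · y_{i+1} − x_{i+1} · y_i)| (indices mod n). Compute each cross term:
  (7)(2) − (2)(2) = 10
  (2)(6) − (4)(2) = 4
  (4)(6) − (-4)(6) = 48
  (-4)(-4) − (-1)(6) = 22
  (-1)(2) − (7)(-4) = 26
Sum = 110, so (signed) Area = 110/2 = 55, |Area| = 55.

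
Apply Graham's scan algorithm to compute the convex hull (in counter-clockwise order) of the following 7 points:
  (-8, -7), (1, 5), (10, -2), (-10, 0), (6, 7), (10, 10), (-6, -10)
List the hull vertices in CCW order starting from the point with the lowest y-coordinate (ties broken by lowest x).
Hull (CCW) = [(-6, -10), (10, -2), (10, 10), (-10, 0), (-8, -7)]

Graham scan procedure:
  1. Find the pivot p₀ = point with lowest y (tie → lowest x): (-6, -10).
  2. Sort the remaining points by polar angle around p₀.
  3. Walk through sorted points, maintaining a stack; pop the top while the last three entries make a non-left turn (cross product ≤ 0).
  4. Final stack is the convex hull in CCW order: (-6, -10), (10, -2), (10, 10), (-10, 0), (-8, -7).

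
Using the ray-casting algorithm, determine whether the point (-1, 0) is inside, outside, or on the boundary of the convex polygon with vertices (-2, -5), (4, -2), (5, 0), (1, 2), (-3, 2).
The point (-1, 0) lies strictly inside the polygon

Cast a horizontal ray to the right from the query point and count how many polygon edges it crosses (each edge strictly once or zero times, handled with the usual half-open convention). 
Parity of crossings → odd ⇒ inside.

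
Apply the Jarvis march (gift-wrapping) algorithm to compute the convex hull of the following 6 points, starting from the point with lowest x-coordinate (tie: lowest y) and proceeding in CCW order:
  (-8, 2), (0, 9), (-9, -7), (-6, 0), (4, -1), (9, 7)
Hull (CCW) = [(-9, -7), (4, -1), (9, 7), (0, 9), (-8, 2)]

Jarvis march: at each step, from the current hull vertex p, select the next vertex q as the point such that every other point lies strictly to the left of (or on) the directed line p → q. (Equivalently: for every other point r, the cross product (q − p) × (r − p) ≥ 0.)
Starting point (lowest x, tie lowest y): (-9, -7). Wrap until returning to start. Resulting hull: (-9, -7), (4, -1), (9, 7), (0, 9), (-8, 2).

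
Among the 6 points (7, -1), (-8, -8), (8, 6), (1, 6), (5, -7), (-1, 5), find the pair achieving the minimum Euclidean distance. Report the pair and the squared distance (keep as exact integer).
Pair = ((1, 6), (-1, 5)); squared distance = 5

Compute all C(6, 2) = 15 pairwise squared distances (x_i − x_j)² + (y_i − y_j)². The minimum is 5, attained by the pair ((1, 6), (-1, 5)).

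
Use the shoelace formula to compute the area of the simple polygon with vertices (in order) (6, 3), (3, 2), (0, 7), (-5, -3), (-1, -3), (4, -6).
Area = 137/2

Shoelace formula: Area = (1/2) |Σ_i (x_i · y_{i+1} − x_{i+1} · y_i)| (indices mod n). Compute each cross term:
  (6)(2) − (3)(3) = 3
  (3)(7) − (0)(2) = 21
  (0)(-3) − (-5)(7) = 35
  (-5)(-3) − (-1)(-3) = 12
  (-1)(-6) − (4)(-3) = 18
  (4)(3) − (6)(-6) = 48
Sum = 137, so (signed) Area = 137/2 = 137/2, |Area| = 137/2.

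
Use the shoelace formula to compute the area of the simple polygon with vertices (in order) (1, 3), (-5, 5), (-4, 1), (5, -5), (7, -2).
Area = 49

Shoelace formula: Area = (1/2) |Σ_i (x_i · y_{i+1} − x_{i+1} · y_i)| (indices mod n). Compute each cross term:
  (1)(5) − (-5)(3) = 20
  (-5)(1) − (-4)(5) = 15
  (-4)(-5) − (5)(1) = 15
  (5)(-2) − (7)(-5) = 25
  (7)(3) − (1)(-2) = 23
Sum = 98, so (signed) Area = 98/2 = 49, |Area| = 49.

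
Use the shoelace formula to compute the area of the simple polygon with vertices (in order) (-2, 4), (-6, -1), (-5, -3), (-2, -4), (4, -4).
Area = 85/2

Shoelace formula: Area = (1/2) |Σ_i (x_i · y_{i+1} − x_{i+1} · y_i)| (indices mod n). Compute each cross term:
  (-2)(-1) − (-6)(4) = 26
  (-6)(-3) − (-5)(-1) = 13
  (-5)(-4) − (-2)(-3) = 14
  (-2)(-4) − (4)(-4) = 24
  (4)(4) − (-2)(-4) = 8
Sum = 85, so (signed) Area = 85/2 = 85/2, |Area| = 85/2.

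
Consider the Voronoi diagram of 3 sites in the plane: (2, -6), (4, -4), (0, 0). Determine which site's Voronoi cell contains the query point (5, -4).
Nearest site = (4, -4)

The Voronoi cell of site s contains exactly those query points closer to s than to any other site. Compute squared distances from q = (5, -4) to each site:
  (4 − 5)² + (-4 − -4)² = 1
  (2 − 5)² + (-6 − -4)² = 13
  (0 − 5)² + (0 − -4)² = 41
Minimum is attained by (4, -4), so q lies in its Voronoi cell.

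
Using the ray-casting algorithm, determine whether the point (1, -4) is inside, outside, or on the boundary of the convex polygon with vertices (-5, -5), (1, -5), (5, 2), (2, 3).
The point (1, -4) lies strictly inside the polygon

Cast a horizontal ray to the right from the query point and count how many polygon edges it crosses (each edge strictly once or zero times, handled with the usual half-open convention). 
Parity of crossings → odd ⇒ inside.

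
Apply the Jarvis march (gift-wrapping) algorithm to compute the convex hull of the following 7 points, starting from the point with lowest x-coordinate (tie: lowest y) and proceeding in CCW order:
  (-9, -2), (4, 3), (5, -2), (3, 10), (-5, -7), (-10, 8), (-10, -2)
Hull (CCW) = [(-10, -2), (-5, -7), (5, -2), (3, 10), (-10, 8)]

Jarvis march: at each step, from the current hull vertex p, select the next vertex q as the point such that every other point lies strictly to the left of (or on) the directed line p → q. (Equivalently: for every other point r, the cross product (q − p) × (r − p) ≥ 0.)
Starting point (lowest x, tie lowest y): (-10, -2). Wrap until returning to start. Resulting hull: (-10, -2), (-5, -7), (5, -2), (3, 10), (-10, 8).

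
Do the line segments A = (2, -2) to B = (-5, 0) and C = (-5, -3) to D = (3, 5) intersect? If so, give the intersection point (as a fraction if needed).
Yes; intersection at (-8/3, -2/3) (t = 2/3 on AB, s = 7/24 on CD)

Parametrize AB as A + t(B − A) = (2 + -7 t, -2 + 2 t) and CD as C + s(D − C) = (-5 + 8 s, -3 + 8 s). Solve the linear system for (t, s). Determinant = 72 ≠ 0, so a unique intersection of the containing lines exists. Solution: t = 2/3, s = 7/24 — both in [0, 1], so the segments cross. Intersection point: (-8/3, -2/3).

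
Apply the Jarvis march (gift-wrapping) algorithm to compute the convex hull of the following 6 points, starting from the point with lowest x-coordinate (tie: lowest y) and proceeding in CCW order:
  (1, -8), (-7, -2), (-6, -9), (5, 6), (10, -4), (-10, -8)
Hull (CCW) = [(-10, -8), (-6, -9), (1, -8), (10, -4), (5, 6), (-7, -2)]

Jarvis march: at each step, from the current hull vertex p, select the next vertex q as the point such that every other point lies strictly to the left of (or on) the directed line p → q. (Equivalently: for every other point r, the cross product (q − p) × (r − p) ≥ 0.)
Starting point (lowest x, tie lowest y): (-10, -8). Wrap until returning to start. Resulting hull: (-10, -8), (-6, -9), (1, -8), (10, -4), (5, 6), (-7, -2).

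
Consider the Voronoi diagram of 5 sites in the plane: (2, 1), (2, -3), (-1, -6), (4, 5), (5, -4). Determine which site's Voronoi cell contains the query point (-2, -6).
Nearest site = (-1, -6)

The Voronoi cell of site s contains exactly those query points closer to s than to any other site. Compute squared distances from q = (-2, -6) to each site:
  (-1 − -2)² + (-6 − -6)² = 1
  (2 − -2)² + (-3 − -6)² = 25
  (5 − -2)² + (-4 − -6)² = 53
  (2 − -2)² + (1 − -6)² = 65
  (4 − -2)² + (5 − -6)² = 157
Minimum is attained by (-1, -6), so q lies in its Voronoi cell.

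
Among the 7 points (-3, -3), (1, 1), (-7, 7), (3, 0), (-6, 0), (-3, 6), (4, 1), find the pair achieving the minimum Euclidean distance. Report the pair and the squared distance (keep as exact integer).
Pair = ((3, 0), (4, 1)); squared distance = 2

Compute all C(7, 2) = 21 pairwise squared distances (x_i − x_j)² + (y_i − y_j)². The minimum is 2, attained by the pair ((3, 0), (4, 1)).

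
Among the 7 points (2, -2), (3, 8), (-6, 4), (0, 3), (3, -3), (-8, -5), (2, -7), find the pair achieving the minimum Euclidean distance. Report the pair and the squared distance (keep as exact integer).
Pair = ((2, -2), (3, -3)); squared distance = 2

Compute all C(7, 2) = 21 pairwise squared distances (x_i − x_j)² + (y_i − y_j)². The minimum is 2, attained by the pair ((2, -2), (3, -3)).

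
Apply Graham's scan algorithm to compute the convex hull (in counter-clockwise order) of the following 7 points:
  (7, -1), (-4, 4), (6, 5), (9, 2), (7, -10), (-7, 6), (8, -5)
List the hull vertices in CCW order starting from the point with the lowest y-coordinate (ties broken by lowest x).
Hull (CCW) = [(7, -10), (8, -5), (9, 2), (6, 5), (-7, 6)]

Graham scan procedure:
  1. Find the pivot p₀ = point with lowest y (tie → lowest x): (7, -10).
  2. Sort the remaining points by polar angle around p₀.
  3. Walk through sorted points, maintaining a stack; pop the top while the last three entries make a non-left turn (cross product ≤ 0).
  4. Final stack is the convex hull in CCW order: (7, -10), (8, -5), (9, 2), (6, 5), (-7, 6).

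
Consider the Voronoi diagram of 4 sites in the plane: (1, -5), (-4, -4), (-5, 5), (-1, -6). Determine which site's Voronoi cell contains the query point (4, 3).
Nearest site = (1, -5)

The Voronoi cell of site s contains exactly those query points closer to s than to any other site. Compute squared distances from q = (4, 3) to each site:
  (1 − 4)² + (-5 − 3)² = 73
  (-5 − 4)² + (5 − 3)² = 85
  (-1 − 4)² + (-6 − 3)² = 106
  (-4 − 4)² + (-4 − 3)² = 113
Minimum is attained by (1, -5), so q lies in its Voronoi cell.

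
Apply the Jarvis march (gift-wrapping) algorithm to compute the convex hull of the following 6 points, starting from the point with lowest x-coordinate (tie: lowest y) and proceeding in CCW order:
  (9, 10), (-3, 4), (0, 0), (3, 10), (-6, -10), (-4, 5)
Hull (CCW) = [(-6, -10), (9, 10), (3, 10), (-4, 5)]

Jarvis march: at each step, from the current hull vertex p, select the next vertex q as the point such that every other point lies strictly to the left of (or on) the directed line p → q. (Equivalently: for every other point r, the cross product (q − p) × (r − p) ≥ 0.)
Starting point (lowest x, tie lowest y): (-6, -10). Wrap until returning to start. Resulting hull: (-6, -10), (9, 10), (3, 10), (-4, 5).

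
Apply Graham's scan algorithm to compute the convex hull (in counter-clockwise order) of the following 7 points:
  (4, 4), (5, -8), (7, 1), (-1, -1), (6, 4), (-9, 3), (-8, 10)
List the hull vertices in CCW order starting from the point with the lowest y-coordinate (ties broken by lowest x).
Hull (CCW) = [(5, -8), (7, 1), (6, 4), (-8, 10), (-9, 3)]

Graham scan procedure:
  1. Find the pivot p₀ = point with lowest y (tie → lowest x): (5, -8).
  2. Sort the remaining points by polar angle around p₀.
  3. Walk through sorted points, maintaining a stack; pop the top while the last three entries make a non-left turn (cross product ≤ 0).
  4. Final stack is the convex hull in CCW order: (5, -8), (7, 1), (6, 4), (-8, 10), (-9, 3).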